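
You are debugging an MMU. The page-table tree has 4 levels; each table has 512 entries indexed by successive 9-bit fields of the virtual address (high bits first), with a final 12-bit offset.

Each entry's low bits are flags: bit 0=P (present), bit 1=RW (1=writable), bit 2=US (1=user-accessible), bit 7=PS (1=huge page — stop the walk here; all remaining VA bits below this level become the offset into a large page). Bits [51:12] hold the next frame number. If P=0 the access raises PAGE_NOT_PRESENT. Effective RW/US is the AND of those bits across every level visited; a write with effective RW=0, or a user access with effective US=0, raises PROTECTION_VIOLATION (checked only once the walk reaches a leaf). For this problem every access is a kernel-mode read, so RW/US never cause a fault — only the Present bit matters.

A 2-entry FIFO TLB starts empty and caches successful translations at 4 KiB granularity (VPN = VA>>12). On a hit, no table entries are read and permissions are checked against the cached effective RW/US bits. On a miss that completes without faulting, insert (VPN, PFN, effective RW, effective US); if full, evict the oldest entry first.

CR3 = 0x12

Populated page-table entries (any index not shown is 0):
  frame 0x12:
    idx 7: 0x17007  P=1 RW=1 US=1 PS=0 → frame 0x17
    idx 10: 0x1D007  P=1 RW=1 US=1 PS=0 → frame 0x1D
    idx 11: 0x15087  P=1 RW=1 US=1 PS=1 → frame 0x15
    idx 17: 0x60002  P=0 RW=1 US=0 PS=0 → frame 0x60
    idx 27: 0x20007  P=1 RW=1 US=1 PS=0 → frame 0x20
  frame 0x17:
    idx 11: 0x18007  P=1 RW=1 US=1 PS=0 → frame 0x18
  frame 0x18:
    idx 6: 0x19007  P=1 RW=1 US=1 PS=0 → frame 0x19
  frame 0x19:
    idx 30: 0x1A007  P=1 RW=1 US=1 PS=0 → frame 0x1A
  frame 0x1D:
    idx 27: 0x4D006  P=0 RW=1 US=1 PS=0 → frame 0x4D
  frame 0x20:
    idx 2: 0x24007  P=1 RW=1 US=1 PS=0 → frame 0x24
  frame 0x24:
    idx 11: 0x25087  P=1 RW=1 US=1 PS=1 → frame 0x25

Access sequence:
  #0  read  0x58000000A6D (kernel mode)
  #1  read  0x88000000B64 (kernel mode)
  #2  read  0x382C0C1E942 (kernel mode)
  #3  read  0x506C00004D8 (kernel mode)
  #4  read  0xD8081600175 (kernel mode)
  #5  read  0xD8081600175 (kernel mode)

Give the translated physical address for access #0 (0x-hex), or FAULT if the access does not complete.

Trace:
#0 VA=0x58000000A6D (r,kernel):
  [0] read 0x12 idx=11: raw=0x15087 flags P=1 W=1 U=1 S=1
  → PA=0x15A6D (huge @L0)  (1 entries read)
#1 VA=0x88000000B64 (r,kernel):
  [0] read 0x12 idx=17: raw=0x60002 flags P=0 W=1 U=0 S=0
  ✗ PAGE_NOT_PRESENT  [1 reads]
#2 VA=0x382C0C1E942 (r,kernel):
  [0] read 0x12 idx=7: raw=0x17007 flags P=1 W=1 U=1 S=0
  [1] read 0x17 idx=11: raw=0x18007 flags P=1 W=1 U=1 S=0
  [2] read 0x18 idx=6: raw=0x19007 flags P=1 W=1 U=1 S=0
  [3] read 0x19 idx=30: raw=0x1A007 flags P=1 W=1 U=1 S=0
  → PA=0x1A942  (4 entries read)
#3 VA=0x506C00004D8 (r,kernel):
  [0] read 0x12 idx=10: raw=0x1D007 flags P=1 W=1 U=1 S=0
  [1] read 0x1D idx=27: raw=0x4D006 flags P=0 W=1 U=1 S=0
  ✗ PAGE_NOT_PRESENT  [2 reads]
#4 VA=0xD8081600175 (r,kernel):
  [0] read 0x12 idx=27: raw=0x20007 flags P=1 W=1 U=1 S=0
  [1] read 0x20 idx=2: raw=0x24007 flags P=1 W=1 U=1 S=0
  [2] read 0x24 idx=11: raw=0x25087 flags P=1 W=1 U=1 S=1
  → PA=0x25175 (huge @L2)  (3 entries read)
#5 VA=0xD8081600175 (r,kernel):
  TLB hit vpn=0xD8081600 → PA=0x25175

Access #0 PA: 0x15A6D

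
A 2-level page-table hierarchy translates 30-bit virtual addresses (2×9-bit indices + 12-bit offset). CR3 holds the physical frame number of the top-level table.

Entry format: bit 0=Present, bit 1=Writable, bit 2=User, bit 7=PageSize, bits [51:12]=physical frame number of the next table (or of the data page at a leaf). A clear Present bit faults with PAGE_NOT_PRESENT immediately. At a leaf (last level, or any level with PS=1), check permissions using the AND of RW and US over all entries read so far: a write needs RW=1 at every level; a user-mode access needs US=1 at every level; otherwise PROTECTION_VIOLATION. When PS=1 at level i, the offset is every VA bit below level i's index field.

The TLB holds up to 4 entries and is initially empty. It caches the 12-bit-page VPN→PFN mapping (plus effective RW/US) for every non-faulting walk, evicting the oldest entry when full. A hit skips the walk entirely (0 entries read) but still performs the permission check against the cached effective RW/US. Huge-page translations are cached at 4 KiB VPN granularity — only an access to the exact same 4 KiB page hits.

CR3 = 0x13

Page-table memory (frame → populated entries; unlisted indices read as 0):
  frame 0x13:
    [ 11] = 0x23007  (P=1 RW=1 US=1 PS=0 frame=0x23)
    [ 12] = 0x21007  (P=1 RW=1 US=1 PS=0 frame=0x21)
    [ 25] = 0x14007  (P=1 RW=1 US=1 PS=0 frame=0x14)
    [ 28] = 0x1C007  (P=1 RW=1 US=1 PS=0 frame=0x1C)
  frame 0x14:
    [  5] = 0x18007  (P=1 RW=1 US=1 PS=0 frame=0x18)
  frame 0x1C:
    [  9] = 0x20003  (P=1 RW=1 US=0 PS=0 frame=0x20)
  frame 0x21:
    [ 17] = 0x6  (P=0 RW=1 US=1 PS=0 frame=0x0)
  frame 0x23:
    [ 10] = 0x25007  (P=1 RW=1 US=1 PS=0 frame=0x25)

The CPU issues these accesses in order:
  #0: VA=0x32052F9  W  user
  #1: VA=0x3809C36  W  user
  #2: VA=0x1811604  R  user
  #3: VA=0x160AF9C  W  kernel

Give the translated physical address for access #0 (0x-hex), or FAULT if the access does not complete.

Trace:
#0 VA=0x32052F9 (w,user):
  L0 @0x13[25] → 0x14007  P=1,RW=1,US=1,PS=0
  L1 @0x14[5] → 0x18007  P=1,RW=1,US=1,PS=0
  → PA=0x182F9  (2 entries read)
#1 VA=0x3809C36 (w,user):
  L0 @0x13[28] → 0x1C007  P=1,RW=1,US=1,PS=0
  L1 @0x1C[9] → 0x20003  P=1,RW=1,US=0,PS=0
  → PROTECTION_VIOLATION  (2 entries read)
#2 VA=0x1811604 (r,user):
  L0 @0x13[12] → 0x21007  P=1,RW=1,US=1,PS=0
  L1 @0x21[17] → 0x6  P=0,RW=1,US=1,PS=0
  → PAGE_NOT_PRESENT  (2 entries read)
#3 VA=0x160AF9C (w,kernel):
  L0 @0x13[11] → 0x23007  P=1,RW=1,US=1,PS=0
  L1 @0x23[10] → 0x25007  P=1,RW=1,US=1,PS=0
  → PA=0x25F9C  (2 entries read)

Access #0 PA: 0x182F9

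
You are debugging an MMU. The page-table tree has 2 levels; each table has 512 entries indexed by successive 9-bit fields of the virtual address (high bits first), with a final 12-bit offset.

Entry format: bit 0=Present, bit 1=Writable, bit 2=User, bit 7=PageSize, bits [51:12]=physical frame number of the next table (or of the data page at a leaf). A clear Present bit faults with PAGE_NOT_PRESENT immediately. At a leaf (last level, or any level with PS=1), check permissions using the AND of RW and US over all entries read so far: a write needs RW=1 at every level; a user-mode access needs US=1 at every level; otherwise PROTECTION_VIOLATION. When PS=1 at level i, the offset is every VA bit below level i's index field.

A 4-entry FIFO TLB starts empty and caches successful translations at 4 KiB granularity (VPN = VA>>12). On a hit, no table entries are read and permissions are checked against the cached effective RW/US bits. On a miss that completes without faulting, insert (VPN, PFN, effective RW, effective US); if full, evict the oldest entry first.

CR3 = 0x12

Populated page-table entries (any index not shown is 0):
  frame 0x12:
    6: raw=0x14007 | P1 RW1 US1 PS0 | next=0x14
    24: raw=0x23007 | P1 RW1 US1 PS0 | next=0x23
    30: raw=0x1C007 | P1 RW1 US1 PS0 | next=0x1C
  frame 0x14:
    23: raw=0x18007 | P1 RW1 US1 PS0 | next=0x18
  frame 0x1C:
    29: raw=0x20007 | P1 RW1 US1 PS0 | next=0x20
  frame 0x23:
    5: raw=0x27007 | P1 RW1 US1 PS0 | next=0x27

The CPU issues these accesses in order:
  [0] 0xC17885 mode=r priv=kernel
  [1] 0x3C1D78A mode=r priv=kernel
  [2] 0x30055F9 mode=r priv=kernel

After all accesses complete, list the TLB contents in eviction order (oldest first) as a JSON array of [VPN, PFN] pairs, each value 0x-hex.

Per-access translation:
#0 VA=0xC17885 (r,kernel):
  L0 @0x12[6] → 0x14007  P=1,RW=1,US=1,PS=0
  L1 @0x14[23] → 0x18007  P=1,RW=1,US=1,PS=0
  ✓ 0x18885  — 2 lookups
#1 VA=0x3C1D78A (r,kernel):
  L0 @0x12[30] → 0x1C007  P=1,RW=1,US=1,PS=0
  L1 @0x1C[29] → 0x20007  P=1,RW=1,US=1,PS=0
  ✓ 0x2078A  — 2 lookups
#2 VA=0x30055F9 (r,kernel):
  L0 @0x12[24] → 0x23007  P=1,RW=1,US=1,PS=0
  L1 @0x23[5] → 0x27007  P=1,RW=1,US=1,PS=0
  ✓ 0x275F9  — 2 lookups

TLB: [["0xC17", "0x18"], ["0x3C1D", "0x20"], ["0x3005", "0x27"]]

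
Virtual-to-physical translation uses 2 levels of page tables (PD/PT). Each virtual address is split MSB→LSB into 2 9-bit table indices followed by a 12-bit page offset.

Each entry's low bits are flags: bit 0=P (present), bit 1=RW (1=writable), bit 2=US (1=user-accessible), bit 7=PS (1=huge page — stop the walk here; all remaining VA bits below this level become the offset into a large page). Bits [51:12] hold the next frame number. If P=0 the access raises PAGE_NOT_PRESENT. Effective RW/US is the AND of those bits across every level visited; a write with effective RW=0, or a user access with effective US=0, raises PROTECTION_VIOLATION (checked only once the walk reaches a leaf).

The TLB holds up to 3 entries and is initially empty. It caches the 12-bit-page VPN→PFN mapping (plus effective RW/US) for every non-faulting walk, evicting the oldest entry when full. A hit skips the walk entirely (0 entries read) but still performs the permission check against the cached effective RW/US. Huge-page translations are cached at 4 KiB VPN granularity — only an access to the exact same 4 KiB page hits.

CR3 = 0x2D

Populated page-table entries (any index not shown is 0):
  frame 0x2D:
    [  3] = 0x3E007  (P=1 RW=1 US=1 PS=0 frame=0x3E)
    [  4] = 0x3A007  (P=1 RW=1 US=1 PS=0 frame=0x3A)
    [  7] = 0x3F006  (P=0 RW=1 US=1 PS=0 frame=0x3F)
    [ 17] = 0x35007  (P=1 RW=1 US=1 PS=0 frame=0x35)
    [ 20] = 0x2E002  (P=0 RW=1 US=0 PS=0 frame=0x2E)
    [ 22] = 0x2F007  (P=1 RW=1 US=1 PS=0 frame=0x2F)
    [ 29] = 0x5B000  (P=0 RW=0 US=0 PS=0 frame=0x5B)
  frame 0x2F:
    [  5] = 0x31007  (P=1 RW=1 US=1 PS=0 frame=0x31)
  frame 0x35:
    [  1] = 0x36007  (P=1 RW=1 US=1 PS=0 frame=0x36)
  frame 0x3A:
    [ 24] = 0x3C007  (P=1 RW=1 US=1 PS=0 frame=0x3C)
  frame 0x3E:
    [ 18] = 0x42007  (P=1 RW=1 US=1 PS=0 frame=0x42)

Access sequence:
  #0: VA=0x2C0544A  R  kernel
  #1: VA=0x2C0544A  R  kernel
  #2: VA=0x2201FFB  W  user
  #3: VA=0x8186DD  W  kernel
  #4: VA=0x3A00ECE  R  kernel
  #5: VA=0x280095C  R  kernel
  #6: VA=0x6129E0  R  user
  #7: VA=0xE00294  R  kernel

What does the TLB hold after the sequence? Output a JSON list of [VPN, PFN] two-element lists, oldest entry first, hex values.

Walk each access:
#0 VA=0x2C0544A (r,kernel):
  L0: frame=0x2D idx=22 entry=0x2F007 [P=1 RW=1 US=1 PS=0]
  L1: frame=0x2F idx=5 entry=0x31007 [P=1 RW=1 US=1 PS=0]
  → PA=0x3144A  (2 entries read)
#1 VA=0x2C0544A (r,kernel):
  TLB hit vpn=0x2C05 → PA=0x3144A
#2 VA=0x2201FFB (w,user):
  L0: frame=0x2D idx=17 entry=0x35007 [P=1 RW=1 US=1 PS=0]
  L1: frame=0x35 idx=1 entry=0x36007 [P=1 RW=1 US=1 PS=0]
  → PA=0x36FFB  (2 entries read)
#3 VA=0x8186DD (w,kernel):
  L0: frame=0x2D idx=4 entry=0x3A007 [P=1 RW=1 US=1 PS=0]
  L1: frame=0x3A idx=24 entry=0x3C007 [P=1 RW=1 US=1 PS=0]
  → PA=0x3C6DD  (2 entries read)
#4 VA=0x3A00ECE (r,kernel):
  L0: frame=0x2D idx=29 entry=0x5B000 [P=0 RW=0 US=0 PS=0]
  ✗ PAGE_NOT_PRESENT  [1 reads]
#5 VA=0x280095C (r,kernel):
  L0: frame=0x2D idx=20 entry=0x2E002 [P=0 RW=1 US=0 PS=0]
  ✗ PAGE_NOT_PRESENT  [1 reads]
#6 VA=0x6129E0 (r,user):
  L0: frame=0x2D idx=3 entry=0x3E007 [P=1 RW=1 US=1 PS=0]
  L1: frame=0x3E idx=18 entry=0x42007 [P=1 RW=1 US=1 PS=0]
  → PA=0x429E0  (2 entries read)
#7 VA=0xE00294 (r,kernel):
  L0: frame=0x2D idx=7 entry=0x3F006 [P=0 RW=1 US=1 PS=0]
  ✗ PAGE_NOT_PRESENT  [1 reads]

TLB: [["0x2201", "0x36"], ["0x818", "0x3C"], ["0x612", "0x42"]]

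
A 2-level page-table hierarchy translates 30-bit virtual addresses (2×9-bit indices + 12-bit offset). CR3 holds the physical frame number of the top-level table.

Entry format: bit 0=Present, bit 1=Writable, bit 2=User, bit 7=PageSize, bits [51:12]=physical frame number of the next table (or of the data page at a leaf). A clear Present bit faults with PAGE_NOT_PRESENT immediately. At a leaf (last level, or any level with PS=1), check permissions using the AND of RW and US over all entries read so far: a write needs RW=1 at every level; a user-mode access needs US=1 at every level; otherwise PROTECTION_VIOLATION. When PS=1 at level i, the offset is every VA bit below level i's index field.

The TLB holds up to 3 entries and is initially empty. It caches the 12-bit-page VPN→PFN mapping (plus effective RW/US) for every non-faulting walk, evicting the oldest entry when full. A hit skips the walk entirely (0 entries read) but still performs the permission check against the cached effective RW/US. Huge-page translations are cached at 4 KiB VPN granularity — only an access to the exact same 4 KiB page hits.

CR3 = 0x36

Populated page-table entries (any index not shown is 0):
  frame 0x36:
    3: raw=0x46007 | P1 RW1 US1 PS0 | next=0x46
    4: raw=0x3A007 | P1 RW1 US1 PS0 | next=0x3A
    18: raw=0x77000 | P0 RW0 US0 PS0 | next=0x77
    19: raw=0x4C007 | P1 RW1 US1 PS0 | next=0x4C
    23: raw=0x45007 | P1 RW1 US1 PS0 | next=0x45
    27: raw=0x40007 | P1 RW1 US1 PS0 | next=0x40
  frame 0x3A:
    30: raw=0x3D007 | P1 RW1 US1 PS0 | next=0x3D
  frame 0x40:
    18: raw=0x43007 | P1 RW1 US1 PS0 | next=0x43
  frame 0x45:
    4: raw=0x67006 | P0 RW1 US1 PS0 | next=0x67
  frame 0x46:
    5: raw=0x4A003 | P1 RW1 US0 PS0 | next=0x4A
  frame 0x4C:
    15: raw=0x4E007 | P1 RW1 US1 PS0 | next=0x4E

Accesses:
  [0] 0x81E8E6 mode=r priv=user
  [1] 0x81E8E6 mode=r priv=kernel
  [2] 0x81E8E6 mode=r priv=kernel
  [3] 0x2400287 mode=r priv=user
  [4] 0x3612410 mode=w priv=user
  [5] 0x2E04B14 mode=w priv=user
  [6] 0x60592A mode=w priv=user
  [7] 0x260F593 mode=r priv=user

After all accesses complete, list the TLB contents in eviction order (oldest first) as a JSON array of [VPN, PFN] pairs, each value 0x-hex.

Walk each access:
#0 VA=0x81E8E6 (r,user):
  lvl0: tbl 0x36, slot 4 ⇒ 0x3A007 (P1/RW1/US1/PS0)
  lvl1: tbl 0x3A, slot 30 ⇒ 0x3D007 (P1/RW1/US1/PS0)
  ⇒ phys 0x3D8E6  [2 reads]
#1 VA=0x81E8E6 (r,kernel):
  TLB hit vpn=0x81E → PA=0x3D8E6
#2 VA=0x81E8E6 (r,kernel):
  TLB hit vpn=0x81E → PA=0x3D8E6
#3 VA=0x2400287 (r,user):
  lvl0: tbl 0x36, slot 18 ⇒ 0x77000 (P0/RW0/US0/PS0)
  → PAGE_NOT_PRESENT  (1 entries read)
#4 VA=0x3612410 (w,user):
  lvl0: tbl 0x36, slot 27 ⇒ 0x40007 (P1/RW1/US1/PS0)
  lvl1: tbl 0x40, slot 18 ⇒ 0x43007 (P1/RW1/US1/PS0)
  ⇒ phys 0x43410  [2 reads]
#5 VA=0x2E04B14 (w,user):
  lvl0: tbl 0x36, slot 23 ⇒ 0x45007 (P1/RW1/US1/PS0)
  lvl1: tbl 0x45, slot 4 ⇒ 0x67006 (P0/RW1/US1/PS0)
  → PAGE_NOT_PRESENT  (2 entries read)
#6 VA=0x60592A (w,user):
  lvl0: tbl 0x36, slot 3 ⇒ 0x46007 (P1/RW1/US1/PS0)
  lvl1: tbl 0x46, slot 5 ⇒ 0x4A003 (P1/RW1/US0/PS0)
  → PROTECTION_VIOLATION  (2 entries read)
#7 VA=0x260F593 (r,user):
  lvl0: tbl 0x36, slot 19 ⇒ 0x4C007 (P1/RW1/US1/PS0)
  lvl1: tbl 0x4C, slot 15 ⇒ 0x4E007 (P1/RW1/US1/PS0)
  ⇒ phys 0x4E593  [2 reads]

TLB: [["0x81E", "0x3D"], ["0x3612", "0x43"], ["0x260F", "0x4E"]]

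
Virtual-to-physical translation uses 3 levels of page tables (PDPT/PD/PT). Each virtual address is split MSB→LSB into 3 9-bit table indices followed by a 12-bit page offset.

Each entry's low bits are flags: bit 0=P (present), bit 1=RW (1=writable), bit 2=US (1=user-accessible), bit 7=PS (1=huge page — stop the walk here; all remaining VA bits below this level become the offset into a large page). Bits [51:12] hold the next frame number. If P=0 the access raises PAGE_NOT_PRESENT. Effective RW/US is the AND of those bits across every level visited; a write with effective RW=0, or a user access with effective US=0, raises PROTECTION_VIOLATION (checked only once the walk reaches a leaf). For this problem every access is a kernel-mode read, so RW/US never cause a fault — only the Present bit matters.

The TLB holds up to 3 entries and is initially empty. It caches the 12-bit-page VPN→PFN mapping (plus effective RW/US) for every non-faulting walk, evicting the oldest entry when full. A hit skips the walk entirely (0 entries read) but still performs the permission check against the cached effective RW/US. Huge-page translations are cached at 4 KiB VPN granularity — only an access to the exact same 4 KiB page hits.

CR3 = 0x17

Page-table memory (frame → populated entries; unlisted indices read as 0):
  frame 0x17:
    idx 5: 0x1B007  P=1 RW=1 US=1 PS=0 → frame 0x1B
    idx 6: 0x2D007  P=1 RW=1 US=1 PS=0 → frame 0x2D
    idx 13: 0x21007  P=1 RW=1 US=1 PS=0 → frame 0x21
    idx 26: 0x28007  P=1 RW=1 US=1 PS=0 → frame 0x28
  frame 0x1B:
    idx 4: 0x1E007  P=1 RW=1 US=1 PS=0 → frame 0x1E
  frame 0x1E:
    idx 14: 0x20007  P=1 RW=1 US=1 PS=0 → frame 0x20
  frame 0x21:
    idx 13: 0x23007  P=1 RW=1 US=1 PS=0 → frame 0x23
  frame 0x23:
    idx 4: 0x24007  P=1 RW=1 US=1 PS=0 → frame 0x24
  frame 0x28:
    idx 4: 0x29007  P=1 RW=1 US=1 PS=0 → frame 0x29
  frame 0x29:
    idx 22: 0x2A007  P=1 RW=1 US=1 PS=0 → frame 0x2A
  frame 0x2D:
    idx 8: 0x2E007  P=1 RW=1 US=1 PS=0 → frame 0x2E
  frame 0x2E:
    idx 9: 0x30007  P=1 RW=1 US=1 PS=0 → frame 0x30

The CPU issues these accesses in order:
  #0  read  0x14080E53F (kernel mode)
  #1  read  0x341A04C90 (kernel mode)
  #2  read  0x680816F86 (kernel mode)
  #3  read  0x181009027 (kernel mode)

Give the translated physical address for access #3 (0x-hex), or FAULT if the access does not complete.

Per-access translation:
#0 VA=0x14080E53F (r,kernel):
  L0: frame=0x17 idx=5 entry=0x1B007 [P=1 RW=1 US=1 PS=0]
  L1: frame=0x1B idx=4 entry=0x1E007 [P=1 RW=1 US=1 PS=0]
  L2: frame=0x1E idx=14 entry=0x20007 [P=1 RW=1 US=1 PS=0]
  ✓ 0x2053F  — 3 lookups
#1 VA=0x341A04C90 (r,kernel):
  L0: frame=0x17 idx=13 entry=0x21007 [P=1 RW=1 US=1 PS=0]
  L1: frame=0x21 idx=13 entry=0x23007 [P=1 RW=1 US=1 PS=0]
  L2: frame=0x23 idx=4 entry=0x24007 [P=1 RW=1 US=1 PS=0]
  ✓ 0x24C90  — 3 lookups
#2 VA=0x680816F86 (r,kernel):
  L0: frame=0x17 idx=26 entry=0x28007 [P=1 RW=1 US=1 PS=0]
  L1: frame=0x28 idx=4 entry=0x29007 [P=1 RW=1 US=1 PS=0]
  L2: frame=0x29 idx=22 entry=0x2A007 [P=1 RW=1 US=1 PS=0]
  ✓ 0x2AF86  — 3 lookups
#3 VA=0x181009027 (r,kernel):
  L0: frame=0x17 idx=6 entry=0x2D007 [P=1 RW=1 US=1 PS=0]
  L1: frame=0x2D idx=8 entry=0x2E007 [P=1 RW=1 US=1 PS=0]
  L2: frame=0x2E idx=9 entry=0x30007 [P=1 RW=1 US=1 PS=0]
  ✓ 0x30027  — 3 lookups

Access #3 PA: 0x30027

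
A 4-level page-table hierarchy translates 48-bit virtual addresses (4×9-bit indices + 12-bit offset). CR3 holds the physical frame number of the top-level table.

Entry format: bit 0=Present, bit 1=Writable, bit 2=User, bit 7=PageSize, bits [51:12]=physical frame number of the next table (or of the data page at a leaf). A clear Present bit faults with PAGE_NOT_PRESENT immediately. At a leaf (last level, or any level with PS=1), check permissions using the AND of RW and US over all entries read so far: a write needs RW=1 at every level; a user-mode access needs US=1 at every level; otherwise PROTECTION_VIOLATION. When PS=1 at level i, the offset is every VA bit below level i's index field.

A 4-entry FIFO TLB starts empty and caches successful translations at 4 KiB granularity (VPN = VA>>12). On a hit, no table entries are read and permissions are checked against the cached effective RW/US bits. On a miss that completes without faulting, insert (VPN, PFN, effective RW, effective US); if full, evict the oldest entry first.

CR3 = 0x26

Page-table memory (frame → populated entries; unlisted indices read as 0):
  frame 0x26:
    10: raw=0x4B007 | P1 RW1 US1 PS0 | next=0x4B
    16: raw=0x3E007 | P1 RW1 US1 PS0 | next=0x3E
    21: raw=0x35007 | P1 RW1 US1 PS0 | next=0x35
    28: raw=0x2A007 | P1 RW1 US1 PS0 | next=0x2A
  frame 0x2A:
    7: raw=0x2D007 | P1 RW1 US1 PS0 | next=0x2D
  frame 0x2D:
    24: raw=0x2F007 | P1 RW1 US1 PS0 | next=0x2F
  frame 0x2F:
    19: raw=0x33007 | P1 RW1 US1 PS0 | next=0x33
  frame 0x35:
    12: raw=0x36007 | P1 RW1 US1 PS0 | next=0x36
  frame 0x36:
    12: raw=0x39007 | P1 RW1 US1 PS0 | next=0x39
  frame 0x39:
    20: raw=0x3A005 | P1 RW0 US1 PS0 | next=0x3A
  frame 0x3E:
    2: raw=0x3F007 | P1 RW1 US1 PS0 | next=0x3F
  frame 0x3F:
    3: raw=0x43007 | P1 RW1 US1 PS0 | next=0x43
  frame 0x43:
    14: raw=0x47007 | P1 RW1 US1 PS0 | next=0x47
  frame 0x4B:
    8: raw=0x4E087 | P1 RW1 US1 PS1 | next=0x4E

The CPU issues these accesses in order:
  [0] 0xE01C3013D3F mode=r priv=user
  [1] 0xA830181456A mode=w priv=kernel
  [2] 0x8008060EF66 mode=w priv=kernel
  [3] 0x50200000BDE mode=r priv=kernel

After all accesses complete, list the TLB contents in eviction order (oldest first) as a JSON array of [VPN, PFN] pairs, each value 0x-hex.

Walk each access:
#0 VA=0xE01C3013D3F (r,user):
  L0: frame=0x26 idx=28 entry=0x2A007 [P=1 RW=1 US=1 PS=0]
  L1: frame=0x2A idx=7 entry=0x2D007 [P=1 RW=1 US=1 PS=0]
  L2: frame=0x2D idx=24 entry=0x2F007 [P=1 RW=1 US=1 PS=0]
  L3: frame=0x2F idx=19 entry=0x33007 [P=1 RW=1 US=1 PS=0]
  ✓ 0x33D3F  — 4 lookups
#1 VA=0xA830181456A (w,kernel):
  L0: frame=0x26 idx=21 entry=0x35007 [P=1 RW=1 US=1 PS=0]
  L1: frame=0x35 idx=12 entry=0x36007 [P=1 RW=1 US=1 PS=0]
  L2: frame=0x36 idx=12 entry=0x39007 [P=1 RW=1 US=1 PS=0]
  L3: frame=0x39 idx=20 entry=0x3A005 [P=1 RW=0 US=1 PS=0]
  ✗ PROTECTION_VIOLATION  [4 reads]
#2 VA=0x8008060EF66 (w,kernel):
  L0: frame=0x26 idx=16 entry=0x3E007 [P=1 RW=1 US=1 PS=0]
  L1: frame=0x3E idx=2 entry=0x3F007 [P=1 RW=1 US=1 PS=0]
  L2: frame=0x3F idx=3 entry=0x43007 [P=1 RW=1 US=1 PS=0]
  L3: frame=0x43 idx=14 entry=0x47007 [P=1 RW=1 US=1 PS=0]
  ✓ 0x47F66  — 4 lookups
#3 VA=0x50200000BDE (r,kernel):
  L0: frame=0x26 idx=10 entry=0x4B007 [P=1 RW=1 US=1 PS=0]
  L1: frame=0x4B idx=8 entry=0x4E087 [P=1 RW=1 US=1 PS=1]
  ✓ 0x4EBDE (huge @L1)  — 2 lookups

TLB: [["0xE01C3013", "0x33"], ["0x8008060E", "0x47"], ["0x50200000", "0x4E"]]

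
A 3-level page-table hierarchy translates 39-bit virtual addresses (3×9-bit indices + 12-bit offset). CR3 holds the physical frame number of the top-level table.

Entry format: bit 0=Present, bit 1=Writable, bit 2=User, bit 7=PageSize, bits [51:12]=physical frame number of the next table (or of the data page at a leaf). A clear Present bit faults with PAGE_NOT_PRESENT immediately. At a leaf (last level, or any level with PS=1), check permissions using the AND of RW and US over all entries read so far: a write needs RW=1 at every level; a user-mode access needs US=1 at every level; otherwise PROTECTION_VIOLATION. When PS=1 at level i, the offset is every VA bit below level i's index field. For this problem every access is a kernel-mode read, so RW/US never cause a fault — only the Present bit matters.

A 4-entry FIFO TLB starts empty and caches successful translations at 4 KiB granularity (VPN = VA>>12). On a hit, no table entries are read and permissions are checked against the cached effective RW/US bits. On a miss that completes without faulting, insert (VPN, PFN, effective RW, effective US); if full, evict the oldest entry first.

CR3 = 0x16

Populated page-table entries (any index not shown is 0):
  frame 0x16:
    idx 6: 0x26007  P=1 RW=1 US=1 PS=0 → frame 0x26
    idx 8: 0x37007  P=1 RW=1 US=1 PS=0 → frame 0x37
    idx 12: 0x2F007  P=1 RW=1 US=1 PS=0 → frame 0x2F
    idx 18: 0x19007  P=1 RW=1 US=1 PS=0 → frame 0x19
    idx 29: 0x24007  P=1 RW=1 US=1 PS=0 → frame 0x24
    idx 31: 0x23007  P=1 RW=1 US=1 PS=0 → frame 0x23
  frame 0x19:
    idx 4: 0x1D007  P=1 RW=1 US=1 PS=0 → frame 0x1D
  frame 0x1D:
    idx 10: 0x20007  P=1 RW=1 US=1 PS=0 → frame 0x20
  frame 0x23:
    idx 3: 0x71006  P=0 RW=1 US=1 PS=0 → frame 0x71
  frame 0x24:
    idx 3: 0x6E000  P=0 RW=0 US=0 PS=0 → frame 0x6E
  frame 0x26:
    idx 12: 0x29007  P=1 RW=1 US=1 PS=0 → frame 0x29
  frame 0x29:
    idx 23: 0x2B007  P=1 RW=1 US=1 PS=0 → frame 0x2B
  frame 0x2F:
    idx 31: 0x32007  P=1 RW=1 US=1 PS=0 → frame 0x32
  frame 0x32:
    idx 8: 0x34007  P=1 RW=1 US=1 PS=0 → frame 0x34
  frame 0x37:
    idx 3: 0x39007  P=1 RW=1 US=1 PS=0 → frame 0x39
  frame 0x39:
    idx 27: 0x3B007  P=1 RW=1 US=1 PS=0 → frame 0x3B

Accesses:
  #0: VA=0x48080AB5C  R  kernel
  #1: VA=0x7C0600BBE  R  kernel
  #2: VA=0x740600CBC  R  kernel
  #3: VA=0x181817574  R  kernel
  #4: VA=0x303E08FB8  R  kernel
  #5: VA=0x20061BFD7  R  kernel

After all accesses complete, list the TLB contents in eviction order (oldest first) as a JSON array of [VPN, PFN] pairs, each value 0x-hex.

Walk each access:
#0 VA=0x48080AB5C (r,kernel):
  L0: frame=0x16 idx=18 entry=0x19007 [P=1 RW=1 US=1 PS=0]
  L1: frame=0x19 idx=4 entry=0x1D007 [P=1 RW=1 US=1 PS=0]
  L2: frame=0x1D idx=10 entry=0x20007 [P=1 RW=1 US=1 PS=0]
  → PA=0x20B5C  (3 entries read)
#1 VA=0x7C0600BBE (r,kernel):
  L0: frame=0x16 idx=31 entry=0x23007 [P=1 RW=1 US=1 PS=0]
  L1: frame=0x23 idx=3 entry=0x71006 [P=0 RW=1 US=1 PS=0]
  ✗ PAGE_NOT_PRESENT  [2 reads]
#2 VA=0x740600CBC (r,kernel):
  L0: frame=0x16 idx=29 entry=0x24007 [P=1 RW=1 US=1 PS=0]
  L1: frame=0x24 idx=3 entry=0x6E000 [P=0 RW=0 US=0 PS=0]
  ✗ PAGE_NOT_PRESENT  [2 reads]
#3 VA=0x181817574 (r,kernel):
  L0: frame=0x16 idx=6 entry=0x26007 [P=1 RW=1 US=1 PS=0]
  L1: frame=0x26 idx=12 entry=0x29007 [P=1 RW=1 US=1 PS=0]
  L2: frame=0x29 idx=23 entry=0x2B007 [P=1 RW=1 US=1 PS=0]
  → PA=0x2B574  (3 entries read)
#4 VA=0x303E08FB8 (r,kernel):
  L0: frame=0x16 idx=12 entry=0x2F007 [P=1 RW=1 US=1 PS=0]
  L1: frame=0x2F idx=31 entry=0x32007 [P=1 RW=1 US=1 PS=0]
  L2: frame=0x32 idx=8 entry=0x34007 [P=1 RW=1 US=1 PS=0]
  → PA=0x34FB8  (3 entries read)
#5 VA=0x20061BFD7 (r,kernel):
  L0: frame=0x16 idx=8 entry=0x37007 [P=1 RW=1 US=1 PS=0]
  L1: frame=0x37 idx=3 entry=0x39007 [P=1 RW=1 US=1 PS=0]
  L2: frame=0x39 idx=27 entry=0x3B007 [P=1 RW=1 US=1 PS=0]
  → PA=0x3BFD7  (3 entries read)

TLB: [["0x48080A", "0x20"], ["0x181817", "0x2B"], ["0x303E08", "0x34"], ["0x20061B", "0x3B"]]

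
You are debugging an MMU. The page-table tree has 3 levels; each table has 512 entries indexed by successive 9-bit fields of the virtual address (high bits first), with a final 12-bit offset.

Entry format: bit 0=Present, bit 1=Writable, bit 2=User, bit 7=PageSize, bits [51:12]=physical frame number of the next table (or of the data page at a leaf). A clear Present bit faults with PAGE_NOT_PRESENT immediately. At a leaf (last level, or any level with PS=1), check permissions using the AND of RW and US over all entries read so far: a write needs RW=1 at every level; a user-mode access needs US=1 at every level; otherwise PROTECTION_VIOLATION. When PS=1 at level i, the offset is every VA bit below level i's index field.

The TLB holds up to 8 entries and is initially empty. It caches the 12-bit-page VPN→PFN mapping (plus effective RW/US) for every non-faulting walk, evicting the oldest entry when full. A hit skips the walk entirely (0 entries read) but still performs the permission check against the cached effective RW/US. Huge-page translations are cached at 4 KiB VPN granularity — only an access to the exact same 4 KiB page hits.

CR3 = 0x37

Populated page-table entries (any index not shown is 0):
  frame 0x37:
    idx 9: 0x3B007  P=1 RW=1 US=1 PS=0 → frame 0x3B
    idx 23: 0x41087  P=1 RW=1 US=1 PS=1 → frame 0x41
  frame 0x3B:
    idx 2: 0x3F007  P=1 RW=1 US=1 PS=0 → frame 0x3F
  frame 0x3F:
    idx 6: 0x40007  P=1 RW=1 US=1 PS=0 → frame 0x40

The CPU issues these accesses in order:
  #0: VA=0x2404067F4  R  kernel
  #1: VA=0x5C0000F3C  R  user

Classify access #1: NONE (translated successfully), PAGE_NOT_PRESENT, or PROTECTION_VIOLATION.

Walk each access:
#0 VA=0x2404067F4 (r,kernel):
  [0] read 0x37 idx=9: raw=0x3B007 flags P=1 W=1 U=1 S=0
  [1] read 0x3B idx=2: raw=0x3F007 flags P=1 W=1 U=1 S=0
  [2] read 0x3F idx=6: raw=0x40007 flags P=1 W=1 U=1 S=0
  → PA=0x407F4  (3 entries read)
#1 VA=0x5C0000F3C (r,user):
  [0] read 0x37 idx=23: raw=0x41087 flags P=1 W=1 U=1 S=1
  → PA=0x41F3C (huge @L0)  (1 entries read)

Access #1 fault: NONE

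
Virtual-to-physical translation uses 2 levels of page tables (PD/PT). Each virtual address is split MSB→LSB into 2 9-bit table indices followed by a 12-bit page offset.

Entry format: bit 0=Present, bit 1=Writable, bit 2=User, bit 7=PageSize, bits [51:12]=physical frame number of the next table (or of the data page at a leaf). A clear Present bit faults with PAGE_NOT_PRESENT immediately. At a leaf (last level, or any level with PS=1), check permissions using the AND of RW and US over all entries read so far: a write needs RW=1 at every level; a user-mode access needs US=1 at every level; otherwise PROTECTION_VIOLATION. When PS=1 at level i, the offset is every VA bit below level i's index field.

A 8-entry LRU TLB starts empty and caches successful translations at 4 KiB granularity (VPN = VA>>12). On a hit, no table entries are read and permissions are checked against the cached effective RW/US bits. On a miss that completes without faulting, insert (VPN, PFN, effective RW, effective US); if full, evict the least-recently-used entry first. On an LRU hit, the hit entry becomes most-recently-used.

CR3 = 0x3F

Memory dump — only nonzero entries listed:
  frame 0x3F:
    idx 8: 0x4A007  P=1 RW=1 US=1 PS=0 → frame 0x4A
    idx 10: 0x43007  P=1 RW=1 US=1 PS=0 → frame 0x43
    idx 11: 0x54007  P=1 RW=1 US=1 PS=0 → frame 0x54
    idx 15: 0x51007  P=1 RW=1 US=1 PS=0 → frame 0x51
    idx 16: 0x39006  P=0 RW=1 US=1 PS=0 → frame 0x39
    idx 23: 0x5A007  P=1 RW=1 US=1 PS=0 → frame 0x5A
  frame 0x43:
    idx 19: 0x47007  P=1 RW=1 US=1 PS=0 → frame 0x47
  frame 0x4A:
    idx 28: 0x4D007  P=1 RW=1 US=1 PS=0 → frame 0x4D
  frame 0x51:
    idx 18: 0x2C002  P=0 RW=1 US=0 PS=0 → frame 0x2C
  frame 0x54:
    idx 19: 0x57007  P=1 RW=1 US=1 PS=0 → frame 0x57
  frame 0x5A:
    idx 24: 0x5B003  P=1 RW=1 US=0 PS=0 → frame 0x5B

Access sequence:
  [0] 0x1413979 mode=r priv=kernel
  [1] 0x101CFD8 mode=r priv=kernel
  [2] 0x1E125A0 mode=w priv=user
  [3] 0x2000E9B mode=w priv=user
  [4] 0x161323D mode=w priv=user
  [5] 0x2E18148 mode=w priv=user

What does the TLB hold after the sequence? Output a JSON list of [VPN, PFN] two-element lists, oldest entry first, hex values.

Per-access translation:
#0 VA=0x1413979 (r,kernel):
  [0] read 0x3F idx=10: raw=0x43007 flags P=1 W=1 U=1 S=0
  [1] read 0x43 idx=19: raw=0x47007 flags P=1 W=1 U=1 S=0
  ⇒ phys 0x47979  [2 reads]
#1 VA=0x101CFD8 (r,kernel):
  [0] read 0x3F idx=8: raw=0x4A007 flags P=1 W=1 U=1 S=0
  [1] read 0x4A idx=28: raw=0x4D007 flags P=1 W=1 U=1 S=0
  ⇒ phys 0x4DFD8  [2 reads]
#2 VA=0x1E125A0 (w,user):
  [0] read 0x3F idx=15: raw=0x51007 flags P=1 W=1 U=1 S=0
  [1] read 0x51 idx=18: raw=0x2C002 flags P=0 W=1 U=0 S=0
  → PAGE_NOT_PRESENT  (2 entries read)
#3 VA=0x2000E9B (w,user):
  [0] read 0x3F idx=16: raw=0x39006 flags P=0 W=1 U=1 S=0
  → PAGE_NOT_PRESENT  (1 entries read)
#4 VA=0x161323D (w,user):
  [0] read 0x3F idx=11: raw=0x54007 flags P=1 W=1 U=1 S=0
  [1] read 0x54 idx=19: raw=0x57007 flags P=1 W=1 U=1 S=0
  ⇒ phys 0x5723D  [2 reads]
#5 VA=0x2E18148 (w,user):
  [0] read 0x3F idx=23: raw=0x5A007 flags P=1 W=1 U=1 S=0
  [1] read 0x5A idx=24: raw=0x5B003 flags P=1 W=1 U=0 S=0
  → PROTECTION_VIOLATION  (2 entries read)

TLB: [["0x1413", "0x47"], ["0x101C", "0x4D"], ["0x1613", "0x57"]]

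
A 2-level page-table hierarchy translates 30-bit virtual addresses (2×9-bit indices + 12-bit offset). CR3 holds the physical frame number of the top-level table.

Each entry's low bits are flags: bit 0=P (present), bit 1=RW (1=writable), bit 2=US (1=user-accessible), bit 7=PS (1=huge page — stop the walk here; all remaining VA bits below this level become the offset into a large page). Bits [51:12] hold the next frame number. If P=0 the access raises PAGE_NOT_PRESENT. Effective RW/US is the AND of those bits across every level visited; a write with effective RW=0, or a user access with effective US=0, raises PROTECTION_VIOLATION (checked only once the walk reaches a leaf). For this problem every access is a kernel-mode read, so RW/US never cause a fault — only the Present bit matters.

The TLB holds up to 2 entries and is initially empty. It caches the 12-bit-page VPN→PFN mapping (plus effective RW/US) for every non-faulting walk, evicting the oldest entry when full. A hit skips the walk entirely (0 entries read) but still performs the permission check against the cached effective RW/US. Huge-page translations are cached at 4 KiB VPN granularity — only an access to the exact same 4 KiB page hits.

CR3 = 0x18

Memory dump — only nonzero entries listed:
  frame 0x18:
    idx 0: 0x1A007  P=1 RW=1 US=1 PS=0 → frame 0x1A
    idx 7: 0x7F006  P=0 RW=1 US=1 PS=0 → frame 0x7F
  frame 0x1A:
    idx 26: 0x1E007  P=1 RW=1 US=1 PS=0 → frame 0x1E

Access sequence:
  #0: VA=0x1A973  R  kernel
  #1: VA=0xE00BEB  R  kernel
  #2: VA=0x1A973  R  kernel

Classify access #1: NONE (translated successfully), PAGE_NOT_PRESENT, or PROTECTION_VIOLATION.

Per-access translation:
#0 VA=0x1A973 (r,kernel):
  lvl0: tbl 0x18, slot 0 ⇒ 0x1A007 (P1/RW1/US1/PS0)
  lvl1: tbl 0x1A, slot 26 ⇒ 0x1E007 (P1/RW1/US1/PS0)
  → PA=0x1E973  (2 entries read)
#1 VA=0xE00BEB (r,kernel):
  lvl0: tbl 0x18, slot 7 ⇒ 0x7F006 (P0/RW1/US1/PS0)
  ⇒ fault: PAGE_NOT_PRESENT  — 1 lookups
#2 VA=0x1A973 (r,kernel):
  TLB hit vpn=0x1A → PA=0x1E973

Access #1 fault: PAGE_NOT_PRESENT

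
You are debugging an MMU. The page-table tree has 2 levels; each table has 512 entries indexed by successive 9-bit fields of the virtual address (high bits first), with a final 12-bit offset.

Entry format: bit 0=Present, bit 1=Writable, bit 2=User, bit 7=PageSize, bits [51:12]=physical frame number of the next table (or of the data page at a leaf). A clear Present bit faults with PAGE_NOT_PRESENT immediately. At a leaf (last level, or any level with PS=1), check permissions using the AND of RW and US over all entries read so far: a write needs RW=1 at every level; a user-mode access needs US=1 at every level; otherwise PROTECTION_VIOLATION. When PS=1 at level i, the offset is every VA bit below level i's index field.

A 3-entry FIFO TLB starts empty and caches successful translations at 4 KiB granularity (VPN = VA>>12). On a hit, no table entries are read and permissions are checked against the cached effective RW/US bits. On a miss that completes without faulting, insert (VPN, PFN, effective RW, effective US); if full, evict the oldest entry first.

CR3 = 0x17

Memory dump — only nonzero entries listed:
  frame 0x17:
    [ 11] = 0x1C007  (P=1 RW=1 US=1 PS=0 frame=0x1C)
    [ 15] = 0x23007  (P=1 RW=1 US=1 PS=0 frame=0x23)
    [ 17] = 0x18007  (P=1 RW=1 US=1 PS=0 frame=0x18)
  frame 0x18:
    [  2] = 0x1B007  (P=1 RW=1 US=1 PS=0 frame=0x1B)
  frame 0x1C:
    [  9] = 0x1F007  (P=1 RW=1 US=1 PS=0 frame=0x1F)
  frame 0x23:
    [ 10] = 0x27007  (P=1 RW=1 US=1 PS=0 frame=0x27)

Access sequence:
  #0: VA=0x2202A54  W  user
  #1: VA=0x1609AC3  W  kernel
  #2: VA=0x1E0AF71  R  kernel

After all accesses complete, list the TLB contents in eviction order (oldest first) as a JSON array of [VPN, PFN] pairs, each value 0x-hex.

Walk each access:
#0 VA=0x2202A54 (w,user):
  lvl0: tbl 0x17, slot 17 ⇒ 0x18007 (P1/RW1/US1/PS0)
  lvl1: tbl 0x18, slot 2 ⇒ 0x1B007 (P1/RW1/US1/PS0)
  ✓ 0x1BA54  — 2 lookups
#1 VA=0x1609AC3 (w,kernel):
  lvl0: tbl 0x17, slot 11 ⇒ 0x1C007 (P1/RW1/US1/PS0)
  lvl1: tbl 0x1C, slot 9 ⇒ 0x1F007 (P1/RW1/US1/PS0)
  ✓ 0x1FAC3  — 2 lookups
#2 VA=0x1E0AF71 (r,kernel):
  lvl0: tbl 0x17, slot 15 ⇒ 0x23007 (P1/RW1/US1/PS0)
  lvl1: tbl 0x23, slot 10 ⇒ 0x27007 (P1/RW1/US1/PS0)
  ✓ 0x27F71  — 2 lookups

TLB: [["0x2202", "0x1B"], ["0x1609", "0x1F"], ["0x1E0A", "0x27"]]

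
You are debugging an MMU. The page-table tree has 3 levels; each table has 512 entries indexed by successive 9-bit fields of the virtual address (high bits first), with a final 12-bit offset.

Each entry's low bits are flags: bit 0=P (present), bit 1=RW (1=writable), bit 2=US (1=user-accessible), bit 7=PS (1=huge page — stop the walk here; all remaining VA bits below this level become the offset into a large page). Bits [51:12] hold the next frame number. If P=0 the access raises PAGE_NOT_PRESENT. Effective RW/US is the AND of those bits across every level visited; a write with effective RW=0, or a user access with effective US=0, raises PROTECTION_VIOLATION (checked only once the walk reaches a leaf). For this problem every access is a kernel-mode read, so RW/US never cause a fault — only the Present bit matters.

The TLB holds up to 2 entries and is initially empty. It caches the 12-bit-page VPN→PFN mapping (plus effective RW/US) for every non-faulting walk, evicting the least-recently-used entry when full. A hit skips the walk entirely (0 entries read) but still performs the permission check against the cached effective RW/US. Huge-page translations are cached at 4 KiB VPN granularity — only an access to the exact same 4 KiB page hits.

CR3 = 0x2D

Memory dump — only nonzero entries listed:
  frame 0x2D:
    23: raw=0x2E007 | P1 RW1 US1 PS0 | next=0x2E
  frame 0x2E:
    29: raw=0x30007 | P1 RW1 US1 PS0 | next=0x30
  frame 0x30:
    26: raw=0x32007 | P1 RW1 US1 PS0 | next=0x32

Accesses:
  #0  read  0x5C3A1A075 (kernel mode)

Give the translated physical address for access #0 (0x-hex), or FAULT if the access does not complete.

Walk each access:
#0 VA=0x5C3A1A075 (r,kernel):
  lvl0: tbl 0x2D, slot 23 ⇒ 0x2E007 (P1/RW1/US1/PS0)
  lvl1: tbl 0x2E, slot 29 ⇒ 0x30007 (P1/RW1/US1/PS0)
  lvl2: tbl 0x30, slot 26 ⇒ 0x32007 (P1/RW1/US1/PS0)
  → PA=0x32075  (3 entries read)

Access #0 PA: 0x32075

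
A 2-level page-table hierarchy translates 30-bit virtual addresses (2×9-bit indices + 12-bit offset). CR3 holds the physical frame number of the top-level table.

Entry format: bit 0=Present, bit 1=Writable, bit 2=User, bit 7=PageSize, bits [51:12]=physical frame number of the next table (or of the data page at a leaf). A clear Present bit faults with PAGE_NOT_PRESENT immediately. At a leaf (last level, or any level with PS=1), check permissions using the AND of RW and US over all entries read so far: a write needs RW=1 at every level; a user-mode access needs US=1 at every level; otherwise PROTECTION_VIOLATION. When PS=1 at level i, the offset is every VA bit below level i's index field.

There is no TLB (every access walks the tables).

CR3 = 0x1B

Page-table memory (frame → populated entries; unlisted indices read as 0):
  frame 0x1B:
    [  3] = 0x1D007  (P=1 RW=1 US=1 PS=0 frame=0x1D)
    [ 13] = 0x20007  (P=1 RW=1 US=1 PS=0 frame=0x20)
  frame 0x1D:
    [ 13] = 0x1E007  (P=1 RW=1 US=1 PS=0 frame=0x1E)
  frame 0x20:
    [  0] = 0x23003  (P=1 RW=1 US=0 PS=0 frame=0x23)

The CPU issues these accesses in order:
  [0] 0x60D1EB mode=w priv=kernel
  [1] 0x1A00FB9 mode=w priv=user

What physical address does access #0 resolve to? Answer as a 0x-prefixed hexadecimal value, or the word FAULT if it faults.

Per-access translation:
#0 VA=0x60D1EB (w,kernel):
  L0 @0x1B[3] → 0x1D007  P=1,RW=1,US=1,PS=0
  L1 @0x1D[13] → 0x1E007  P=1,RW=1,US=1,PS=0
  ✓ 0x1E1EB  — 2 lookups
#1 VA=0x1A00FB9 (w,user):
  L0 @0x1B[13] → 0x20007  P=1,RW=1,US=1,PS=0
  L1 @0x20[0] → 0x23003  P=1,RW=1,US=0,PS=0
  → PROTECTION_VIOLATION  (2 entries read)

Access #0 PA: 0x1E1EB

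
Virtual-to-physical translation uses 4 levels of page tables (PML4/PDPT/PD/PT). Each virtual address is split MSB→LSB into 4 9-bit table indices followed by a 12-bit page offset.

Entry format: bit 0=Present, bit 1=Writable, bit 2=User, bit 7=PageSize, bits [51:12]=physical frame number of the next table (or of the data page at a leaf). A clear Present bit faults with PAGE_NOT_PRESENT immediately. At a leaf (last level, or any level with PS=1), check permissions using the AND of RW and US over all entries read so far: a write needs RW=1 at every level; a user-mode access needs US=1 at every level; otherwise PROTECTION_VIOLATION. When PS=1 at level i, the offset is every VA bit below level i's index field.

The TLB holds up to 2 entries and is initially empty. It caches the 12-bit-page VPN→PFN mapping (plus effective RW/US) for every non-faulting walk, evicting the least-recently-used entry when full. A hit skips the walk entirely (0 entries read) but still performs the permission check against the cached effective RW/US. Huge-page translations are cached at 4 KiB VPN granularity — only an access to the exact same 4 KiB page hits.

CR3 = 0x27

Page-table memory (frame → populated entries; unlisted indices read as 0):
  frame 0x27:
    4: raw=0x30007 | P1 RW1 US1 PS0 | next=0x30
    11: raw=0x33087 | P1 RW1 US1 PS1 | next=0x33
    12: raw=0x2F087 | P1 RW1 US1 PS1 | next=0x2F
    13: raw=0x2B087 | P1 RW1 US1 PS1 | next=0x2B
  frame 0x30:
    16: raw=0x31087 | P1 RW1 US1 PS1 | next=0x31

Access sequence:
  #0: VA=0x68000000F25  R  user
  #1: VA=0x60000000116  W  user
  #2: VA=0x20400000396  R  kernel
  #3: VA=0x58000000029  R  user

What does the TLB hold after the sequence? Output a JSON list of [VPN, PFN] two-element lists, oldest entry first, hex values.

Walk each access:
#0 VA=0x68000000F25 (r,user):
  lvl0: tbl 0x27, slot 13 ⇒ 0x2B087 (P1/RW1/US1/PS1)
  ⇒ phys 0x2BF25 (huge @L0)  [1 reads]
#1 VA=0x60000000116 (w,user):
  lvl0: tbl 0x27, slot 12 ⇒ 0x2F087 (P1/RW1/US1/PS1)
  ⇒ phys 0x2F116 (huge @L0)  [1 reads]
#2 VA=0x20400000396 (r,kernel):
  lvl0: tbl 0x27, slot 4 ⇒ 0x30007 (P1/RW1/US1/PS0)
  lvl1: tbl 0x30, slot 16 ⇒ 0x31087 (P1/RW1/US1/PS1)
  ⇒ phys 0x31396 (huge @L1)  [2 reads]
#3 VA=0x58000000029 (r,user):
  lvl0: tbl 0x27, slot 11 ⇒ 0x33087 (P1/RW1/US1/PS1)
  ⇒ phys 0x33029 (huge @L0)  [1 reads]

TLB: [["0x20400000", "0x31"], ["0x58000000", "0x33"]]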